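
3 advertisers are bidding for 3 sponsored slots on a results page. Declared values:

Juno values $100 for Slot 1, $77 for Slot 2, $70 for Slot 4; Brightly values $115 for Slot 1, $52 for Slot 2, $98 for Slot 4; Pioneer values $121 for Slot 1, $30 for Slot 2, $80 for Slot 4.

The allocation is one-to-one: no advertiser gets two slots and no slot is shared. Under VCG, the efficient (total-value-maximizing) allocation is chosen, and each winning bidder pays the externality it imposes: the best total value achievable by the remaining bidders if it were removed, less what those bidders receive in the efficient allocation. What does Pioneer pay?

Pioneer pays $23.

Efficient allocation: Juno→Slot 2 ($77), Brightly→Slot 4 ($98), Pioneer→Slot 1 ($121); total welfare W = $296.
Pioneer receives Slot 1 at value $121, so the others get W − 121 = $175.
Without Pioneer: best allocation of the remaining 2 bidders over all 3 slots is Juno→Slot 1 ($100), Brightly→Slot 4 ($98), total $198.
VCG payment = (others' best without Pioneer) − (others' welfare with Pioneer) = 198 − 175 = $23.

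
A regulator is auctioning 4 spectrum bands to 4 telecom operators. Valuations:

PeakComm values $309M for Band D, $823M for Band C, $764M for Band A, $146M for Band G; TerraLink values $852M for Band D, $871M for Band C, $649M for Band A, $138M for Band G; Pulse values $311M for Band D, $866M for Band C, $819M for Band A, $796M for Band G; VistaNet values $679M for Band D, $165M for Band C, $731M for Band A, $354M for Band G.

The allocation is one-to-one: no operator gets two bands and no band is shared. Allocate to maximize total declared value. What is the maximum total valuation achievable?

Maximum total: $3202M

Treat this as an assignment problem: match each operator to one band.
Optimal: PeakComm→Band C ($823M), TerraLink→Band D ($852M), Pulse→Band G ($796M), VistaNet→Band A ($731M) — total 823+852+796+731 = $3202M.
Column-greedy (each band in turn goes to its best remaining operator) gives $2836M, worse by 366.
Next-best assignment: PeakComm→Band A, TerraLink→Band C, Pulse→Band G, VistaNet→Band D = $3110M.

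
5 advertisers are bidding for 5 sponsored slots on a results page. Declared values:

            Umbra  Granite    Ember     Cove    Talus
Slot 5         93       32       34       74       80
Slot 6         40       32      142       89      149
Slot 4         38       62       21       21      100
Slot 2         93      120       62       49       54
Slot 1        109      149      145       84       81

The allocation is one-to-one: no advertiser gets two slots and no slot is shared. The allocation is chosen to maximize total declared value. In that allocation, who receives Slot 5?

This is a one-to-one assignment (maximum-weight bipartite matching).
Optimal: Umbra→Slot 2 ($93), Granite→Slot 1 ($149), Ember→Slot 6 ($142), Cove→Slot 5 ($74), Talus→Slot 4 ($100) — total 93+149+142+74+100 = $558.
Column-greedy (each slot in turn goes to its best remaining advertiser) gives $450, worse by 108.
Cove's own top slot is Slot 6 ($89), but forcing Cove→Slot 6 and reassigning the rest optimally gives only $547 — worse by 11.

Cove receives Slot 5.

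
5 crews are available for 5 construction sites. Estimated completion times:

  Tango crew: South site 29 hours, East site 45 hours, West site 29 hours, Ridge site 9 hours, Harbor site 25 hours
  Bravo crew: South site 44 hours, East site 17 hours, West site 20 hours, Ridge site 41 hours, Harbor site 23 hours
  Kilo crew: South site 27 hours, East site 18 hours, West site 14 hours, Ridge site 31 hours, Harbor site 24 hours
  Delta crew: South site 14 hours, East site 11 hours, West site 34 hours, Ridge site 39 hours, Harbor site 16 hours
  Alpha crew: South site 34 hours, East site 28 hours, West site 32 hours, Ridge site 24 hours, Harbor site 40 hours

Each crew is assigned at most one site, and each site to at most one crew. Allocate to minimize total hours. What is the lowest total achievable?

Min total: 88 hours

Optimal: Tango crew→Ridge site (9 hours), Bravo crew→Harbor site (23 hours), Kilo crew→West site (14 hours), Delta crew→South site (14 hours), Alpha crew→East site (28 hours) — total 9+23+14+14+28 = 88 hours.
Row-greedy (each crew in turn takes its cheapest remaining site) gives 94 hours, worse by 6.
Swapping Kilo crew↔Alpha crew (Kilo crew→East site 18 hours, Alpha crew→West site 32 hours) adds 8.
Checked against all permutations: 88 hours is optimal.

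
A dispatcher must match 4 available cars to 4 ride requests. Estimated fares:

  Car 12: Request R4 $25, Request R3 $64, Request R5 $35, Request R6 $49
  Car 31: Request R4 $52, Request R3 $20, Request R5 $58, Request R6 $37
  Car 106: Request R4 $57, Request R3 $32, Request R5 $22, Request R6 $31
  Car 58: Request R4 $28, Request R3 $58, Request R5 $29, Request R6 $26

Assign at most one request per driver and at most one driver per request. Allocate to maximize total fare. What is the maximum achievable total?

Optimal: Car 12→Request R6 ($49), Car 31→Request R5 ($58), Car 106→Request R4 ($57), Car 58→Request R3 ($58) — total 49+58+57+58 = $222.
Column-greedy (each request in turn goes to its best remaining driver) gives $205, worse by 17.

Max total: $222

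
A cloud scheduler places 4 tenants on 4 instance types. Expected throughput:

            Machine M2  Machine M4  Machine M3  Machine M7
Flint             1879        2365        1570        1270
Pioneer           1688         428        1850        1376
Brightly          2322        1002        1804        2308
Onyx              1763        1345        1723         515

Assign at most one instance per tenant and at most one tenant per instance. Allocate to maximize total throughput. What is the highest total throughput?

Optimal: Flint→Machine M4 (2365 ops/s), Pioneer→Machine M3 (1850 ops/s), Brightly→Machine M7 (2308 ops/s), Onyx→Machine M2 (1763 ops/s) — total 2365+1850+2308+1763 = 8286 ops/s.
Column-greedy (each instance in turn goes to its best remaining tenant) gives 7052 ops/s, worse by 1234.
Next-best assignment: Flint→Machine M4, Pioneer→Machine M2, Brightly→Machine M7, Onyx→Machine M3 = 8084 ops/s.
Checked against all permutations: 8286 ops/s is optimal.

Maximum total: 8286 ops/s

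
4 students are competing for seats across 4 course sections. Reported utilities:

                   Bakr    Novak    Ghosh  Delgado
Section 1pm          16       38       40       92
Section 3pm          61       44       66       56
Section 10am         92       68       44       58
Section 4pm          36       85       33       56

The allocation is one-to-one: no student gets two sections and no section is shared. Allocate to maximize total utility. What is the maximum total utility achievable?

Maximum total: 335 points

This is a one-to-one assignment (maximum-weight bipartite matching).
Optimal: Bakr→Section 10am (92 points), Novak→Section 4pm (85 points), Ghosh→Section 3pm (66 points), Delgado→Section 1pm (92 points) — total 92+85+66+92 = 335 points.
No other one-to-one assignment exceeds 335 points.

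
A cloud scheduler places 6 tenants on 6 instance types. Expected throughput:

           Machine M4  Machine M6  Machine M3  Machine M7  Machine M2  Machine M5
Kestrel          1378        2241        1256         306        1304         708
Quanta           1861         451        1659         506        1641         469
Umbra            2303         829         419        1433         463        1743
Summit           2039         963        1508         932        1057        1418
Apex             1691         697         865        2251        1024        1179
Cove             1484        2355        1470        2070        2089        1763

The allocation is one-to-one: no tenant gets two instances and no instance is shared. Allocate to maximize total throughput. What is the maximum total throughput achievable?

Optimal: Kestrel→Machine M6 (2241 ops/s), Quanta→Machine M3 (1659 ops/s), Umbra→Machine M5 (1743 ops/s), Summit→Machine M4 (2039 ops/s), Apex→Machine M7 (2251 ops/s), Cove→Machine M2 (2089 ops/s) — total 2241+1659+1743+2039+2251+2089 = 12022 ops/s.

Max total: 12022 ops/s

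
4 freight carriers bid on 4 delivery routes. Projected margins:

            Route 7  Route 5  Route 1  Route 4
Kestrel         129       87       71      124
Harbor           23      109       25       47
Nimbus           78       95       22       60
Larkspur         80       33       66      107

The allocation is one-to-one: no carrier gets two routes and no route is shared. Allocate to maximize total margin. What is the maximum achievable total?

Optimal: Kestrel→Route 4 ($124k), Harbor→Route 5 ($109k), Nimbus→Route 7 ($78k), Larkspur→Route 1 ($66k) — total 124+109+78+66 = $377k.
Max-entry greedy (repeatedly take the single best remaining cell) gives $367k, worse by 10.
Swapping Nimbus↔Harbor (Nimbus→Route 5 $95k, Harbor→Route 7 $23k) loses 69.

Max total: $377k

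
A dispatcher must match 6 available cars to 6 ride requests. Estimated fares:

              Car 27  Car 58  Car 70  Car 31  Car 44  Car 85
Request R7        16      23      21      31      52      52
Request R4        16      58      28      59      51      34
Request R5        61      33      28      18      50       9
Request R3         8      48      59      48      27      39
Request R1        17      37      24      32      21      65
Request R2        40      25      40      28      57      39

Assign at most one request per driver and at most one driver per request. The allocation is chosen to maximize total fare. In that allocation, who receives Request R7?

Car 31 receives Request R7.

Optimal: Car 27→Request R5 ($61), Car 58→Request R4 ($58), Car 70→Request R3 ($59), Car 31→Request R7 ($31), Car 44→Request R2 ($57), Car 85→Request R1 ($65) — total 61+58+59+31+57+65 = $331.
Row-greedy (each driver in turn takes its best remaining request) gives $319, worse by 12.
No other one-to-one assignment exceeds $331.
Car 31's own top request is Request R4 ($59), but forcing Car 31→Request R4 and reassigning the rest optimally gives only $325 — worse by 6.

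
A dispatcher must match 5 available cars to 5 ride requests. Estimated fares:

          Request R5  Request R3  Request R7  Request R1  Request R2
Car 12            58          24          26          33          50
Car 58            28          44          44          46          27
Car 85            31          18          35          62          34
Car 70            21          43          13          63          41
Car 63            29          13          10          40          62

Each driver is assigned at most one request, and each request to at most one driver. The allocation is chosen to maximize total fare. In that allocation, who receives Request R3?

This is a one-to-one assignment (maximum-weight bipartite matching).
Optimal: Car 12→Request R5 ($58), Car 58→Request R7 ($44), Car 85→Request R1 ($62), Car 70→Request R3 ($43), Car 63→Request R2 ($62) — total 58+44+62+43+62 = $269.
Car 70's own top request is Request R1 ($63), but forcing Car 70→Request R1 and reassigning the rest optimally gives only $262 — worse by 7.

Car 70 receives Request R3.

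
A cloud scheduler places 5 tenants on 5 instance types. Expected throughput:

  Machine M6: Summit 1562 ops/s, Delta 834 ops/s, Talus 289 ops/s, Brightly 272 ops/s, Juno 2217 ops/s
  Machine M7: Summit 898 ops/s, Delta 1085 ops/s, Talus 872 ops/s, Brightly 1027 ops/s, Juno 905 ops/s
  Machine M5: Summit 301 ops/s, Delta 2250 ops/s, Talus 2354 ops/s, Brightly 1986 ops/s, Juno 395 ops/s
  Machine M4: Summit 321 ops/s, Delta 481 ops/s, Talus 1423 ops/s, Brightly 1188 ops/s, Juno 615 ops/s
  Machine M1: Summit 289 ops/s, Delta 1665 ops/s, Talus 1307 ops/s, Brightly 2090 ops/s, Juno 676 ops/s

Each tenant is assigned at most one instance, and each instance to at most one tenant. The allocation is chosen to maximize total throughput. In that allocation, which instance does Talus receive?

Talus receives Machine M4.

Optimal: Summit→Machine M7 (898 ops/s), Delta→Machine M5 (2250 ops/s), Talus→Machine M4 (1423 ops/s), Brightly→Machine M1 (2090 ops/s), Juno→Machine M6 (2217 ops/s) — total 898+2250+1423+2090+2217 = 8878 ops/s.
Row-greedy (each tenant in turn takes its best remaining instance) gives 8230 ops/s, worse by 648.
Next-best assignment: Summit→Machine M7, Delta→Machine M1, Talus→Machine M5, Brightly→Machine M4, Juno→Machine M6 = 8322 ops/s.
Talus's own top instance is Machine M5 (2354 ops/s), but forcing Talus→Machine M5 and reassigning the rest optimally gives only 8322 ops/s — worse by 556.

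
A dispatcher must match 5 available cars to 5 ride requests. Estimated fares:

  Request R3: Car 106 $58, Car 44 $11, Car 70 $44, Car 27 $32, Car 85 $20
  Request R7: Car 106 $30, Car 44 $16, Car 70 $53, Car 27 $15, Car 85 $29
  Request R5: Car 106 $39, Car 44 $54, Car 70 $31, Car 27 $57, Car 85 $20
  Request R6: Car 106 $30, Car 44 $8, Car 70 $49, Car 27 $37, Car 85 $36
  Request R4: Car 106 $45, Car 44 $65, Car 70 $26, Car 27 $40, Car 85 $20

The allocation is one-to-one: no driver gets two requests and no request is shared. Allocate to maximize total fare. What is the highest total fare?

Max total: $269

Optimal: Car 106→Request R3 ($58), Car 44→Request R4 ($65), Car 70→Request R7 ($53), Car 27→Request R5 ($57), Car 85→Request R6 ($36) — total 58+65+53+57+36 = $269.
Next-best assignment: Car 106→Request R3, Car 44→Request R4, Car 70→Request R6, Car 27→Request R5, Car 85→Request R7 = $258.
Swapping Car 27↔Car 44 (Car 27→Request R4 $40, Car 44→Request R5 $54) loses 28.
Every other assignment is strictly worse.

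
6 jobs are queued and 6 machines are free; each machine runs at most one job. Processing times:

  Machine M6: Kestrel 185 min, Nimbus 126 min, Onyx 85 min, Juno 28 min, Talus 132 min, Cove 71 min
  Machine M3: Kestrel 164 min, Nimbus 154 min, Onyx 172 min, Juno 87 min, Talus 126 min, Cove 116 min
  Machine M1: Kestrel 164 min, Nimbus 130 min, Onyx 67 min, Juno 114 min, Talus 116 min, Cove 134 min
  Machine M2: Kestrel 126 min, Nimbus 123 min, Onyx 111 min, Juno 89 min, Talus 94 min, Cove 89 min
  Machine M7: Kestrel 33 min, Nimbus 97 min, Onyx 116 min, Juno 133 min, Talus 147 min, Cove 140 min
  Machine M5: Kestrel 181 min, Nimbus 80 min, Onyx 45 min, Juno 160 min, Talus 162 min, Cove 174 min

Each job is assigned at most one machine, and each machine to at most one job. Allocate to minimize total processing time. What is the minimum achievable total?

Min total: 418 min

Optimal: Kestrel→Machine M7 (33 min), Nimbus→Machine M5 (80 min), Onyx→Machine M1 (67 min), Juno→Machine M6 (28 min), Talus→Machine M2 (94 min), Cove→Machine M3 (116 min) — total 33+80+67+28+94+116 = 418 min.
Swapping Cove↔Onyx (Cove→Machine M1 134 min, Onyx→Machine M3 172 min) adds 123.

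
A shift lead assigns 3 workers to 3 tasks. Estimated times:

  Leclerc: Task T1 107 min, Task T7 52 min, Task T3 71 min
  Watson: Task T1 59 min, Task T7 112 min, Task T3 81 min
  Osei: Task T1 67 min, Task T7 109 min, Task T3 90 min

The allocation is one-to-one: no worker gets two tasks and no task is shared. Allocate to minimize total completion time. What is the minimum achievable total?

This is the linear assignment problem.
Optimal: Leclerc→Task T7 (52 min), Watson→Task T3 (81 min), Osei→Task T1 (67 min) — total 52+81+67 = 200 min.
Column-greedy (each task in turn goes to its cheapest remaining worker) gives 201 min, worse by 1.
Next-best assignment: Leclerc→Task T7, Watson→Task T1, Osei→Task T3 = 201 min.

Minimum total: 200 min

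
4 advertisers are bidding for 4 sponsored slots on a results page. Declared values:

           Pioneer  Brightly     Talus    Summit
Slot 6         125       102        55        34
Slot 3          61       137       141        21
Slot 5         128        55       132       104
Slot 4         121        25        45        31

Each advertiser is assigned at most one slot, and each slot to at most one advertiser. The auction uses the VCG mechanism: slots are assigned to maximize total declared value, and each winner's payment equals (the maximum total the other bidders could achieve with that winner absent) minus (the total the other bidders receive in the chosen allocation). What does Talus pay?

Talus pays $39.

Efficient allocation: Pioneer→Slot 4 ($121), Brightly→Slot 6 ($102), Talus→Slot 3 ($141), Summit→Slot 5 ($104); total welfare W = $468.
Talus receives Slot 3 at value $141, so the others get W − 141 = $327.
Without Talus: best allocation of the remaining 3 bidders over all 4 slots is Pioneer→Slot 6 ($125), Brightly→Slot 3 ($137), Summit→Slot 5 ($104), total $366.
VCG payment = (others' best without Talus) − (others' welfare with Talus) = 366 − 327 = $39.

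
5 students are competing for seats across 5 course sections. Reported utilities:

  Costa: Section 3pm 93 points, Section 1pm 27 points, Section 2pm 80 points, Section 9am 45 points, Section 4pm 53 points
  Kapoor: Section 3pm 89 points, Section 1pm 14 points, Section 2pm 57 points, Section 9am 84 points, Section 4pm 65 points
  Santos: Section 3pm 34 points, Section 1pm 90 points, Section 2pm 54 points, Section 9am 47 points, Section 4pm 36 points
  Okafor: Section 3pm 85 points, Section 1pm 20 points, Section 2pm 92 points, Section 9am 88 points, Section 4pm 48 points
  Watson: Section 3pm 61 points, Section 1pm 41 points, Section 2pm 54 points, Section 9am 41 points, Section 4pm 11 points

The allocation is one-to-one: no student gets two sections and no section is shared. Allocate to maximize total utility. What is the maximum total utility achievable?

This is the linear assignment problem.
Optimal: Costa→Section 3pm (93 points), Kapoor→Section 4pm (65 points), Santos→Section 1pm (90 points), Okafor→Section 9am (88 points), Watson→Section 2pm (54 points) — total 93+65+90+88+54 = 390 points.
Max-entry greedy (repeatedly take the single best remaining cell) gives 370 points, worse by 20.
Swapping Santos↔Costa (Santos→Section 3pm 34 points, Costa→Section 1pm 27 points) loses 122.

Max total: 390 points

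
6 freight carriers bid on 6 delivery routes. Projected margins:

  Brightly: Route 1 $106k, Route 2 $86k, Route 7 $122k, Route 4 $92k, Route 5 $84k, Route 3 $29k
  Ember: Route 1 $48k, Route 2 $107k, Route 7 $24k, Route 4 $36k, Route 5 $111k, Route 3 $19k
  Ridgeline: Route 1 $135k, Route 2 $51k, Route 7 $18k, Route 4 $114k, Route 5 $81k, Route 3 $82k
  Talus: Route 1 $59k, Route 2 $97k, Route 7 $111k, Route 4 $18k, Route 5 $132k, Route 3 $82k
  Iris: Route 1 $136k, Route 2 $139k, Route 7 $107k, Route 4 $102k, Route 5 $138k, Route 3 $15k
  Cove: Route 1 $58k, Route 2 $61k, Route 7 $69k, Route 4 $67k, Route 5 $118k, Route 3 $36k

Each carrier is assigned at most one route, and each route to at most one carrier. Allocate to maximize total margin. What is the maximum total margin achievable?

Optimal: Brightly→Route 7 ($122k), Ember→Route 2 ($107k), Ridgeline→Route 4 ($114k), Talus→Route 3 ($82k), Iris→Route 1 ($136k), Cove→Route 5 ($118k) — total 122+107+114+82+136+118 = $679k.
Max-entry greedy (repeatedly take the single best remaining cell) gives $614k, worse by 65.
Swapping Iris↔Brightly (Iris→Route 7 $107k, Brightly→Route 1 $106k) loses 45.
Checked against all permutations: $679k is optimal.

Maximum total: $679k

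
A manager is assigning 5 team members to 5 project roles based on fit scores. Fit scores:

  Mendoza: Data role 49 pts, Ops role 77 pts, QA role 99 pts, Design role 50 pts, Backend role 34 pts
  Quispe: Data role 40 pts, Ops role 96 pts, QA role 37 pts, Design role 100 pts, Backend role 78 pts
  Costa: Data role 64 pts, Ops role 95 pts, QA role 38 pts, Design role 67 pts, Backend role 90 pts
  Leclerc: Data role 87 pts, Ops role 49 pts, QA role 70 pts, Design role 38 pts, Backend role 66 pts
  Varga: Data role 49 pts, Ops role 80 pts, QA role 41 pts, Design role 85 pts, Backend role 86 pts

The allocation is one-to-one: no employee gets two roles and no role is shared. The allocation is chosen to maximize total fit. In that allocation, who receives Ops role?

Optimal: Mendoza→QA role (99 pts), Quispe→Design role (100 pts), Costa→Ops role (95 pts), Leclerc→Data role (87 pts), Varga→Backend role (86 pts) — total 99+100+95+87+86 = 467 pts.
Column-greedy (each role in turn goes to its best remaining employee) gives 457 pts, worse by 10.

Costa receives Ops role.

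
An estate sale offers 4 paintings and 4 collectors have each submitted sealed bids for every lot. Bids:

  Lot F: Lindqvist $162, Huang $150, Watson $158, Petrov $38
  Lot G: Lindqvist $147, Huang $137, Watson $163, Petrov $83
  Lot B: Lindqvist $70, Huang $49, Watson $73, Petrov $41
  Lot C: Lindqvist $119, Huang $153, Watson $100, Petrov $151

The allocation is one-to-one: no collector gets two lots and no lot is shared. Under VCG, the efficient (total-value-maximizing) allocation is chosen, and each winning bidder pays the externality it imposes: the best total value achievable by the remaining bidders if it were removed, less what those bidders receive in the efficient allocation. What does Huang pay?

Huang pays $92.

Efficient allocation: Lindqvist→Lot B ($70), Huang→Lot F ($150), Watson→Lot G ($163), Petrov→Lot C ($151); total welfare W = $534.
Huang receives Lot F at value $150, so the others get W − 150 = $384.
Without Huang: best allocation of the remaining 3 bidders over all 4 lots is Lindqvist→Lot F ($162), Watson→Lot G ($163), Petrov→Lot C ($151), total $476.
VCG payment = (others' best without Huang) − (others' welfare with Huang) = 476 − 384 = $92.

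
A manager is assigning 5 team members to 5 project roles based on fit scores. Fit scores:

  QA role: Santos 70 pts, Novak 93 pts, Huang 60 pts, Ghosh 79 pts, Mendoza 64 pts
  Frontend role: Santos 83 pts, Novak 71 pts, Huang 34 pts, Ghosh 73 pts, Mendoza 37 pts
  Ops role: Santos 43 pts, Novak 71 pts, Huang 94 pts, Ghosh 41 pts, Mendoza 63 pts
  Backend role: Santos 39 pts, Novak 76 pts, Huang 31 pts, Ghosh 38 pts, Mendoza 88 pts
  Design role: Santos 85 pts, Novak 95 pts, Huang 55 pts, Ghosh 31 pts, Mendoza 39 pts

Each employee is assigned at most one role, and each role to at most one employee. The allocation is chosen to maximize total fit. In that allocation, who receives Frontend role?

Santos receives Frontend role.

Treat this as an assignment problem: match each employee to one role.
Optimal: Santos→Frontend role (83 pts), Novak→Design role (95 pts), Huang→Ops role (94 pts), Ghosh→QA role (79 pts), Mendoza→Backend role (88 pts) — total 83+95+94+79+88 = 439 pts.
Next-best assignment: Santos→Design role, Novak→QA role, Huang→Ops role, Ghosh→Frontend role, Mendoza→Backend role = 433 pts.
Every other assignment is strictly worse.
Santos's own top role is Design role (85 pts), but forcing Santos→Design role and reassigning the rest optimally gives only 433 pts — worse by 6.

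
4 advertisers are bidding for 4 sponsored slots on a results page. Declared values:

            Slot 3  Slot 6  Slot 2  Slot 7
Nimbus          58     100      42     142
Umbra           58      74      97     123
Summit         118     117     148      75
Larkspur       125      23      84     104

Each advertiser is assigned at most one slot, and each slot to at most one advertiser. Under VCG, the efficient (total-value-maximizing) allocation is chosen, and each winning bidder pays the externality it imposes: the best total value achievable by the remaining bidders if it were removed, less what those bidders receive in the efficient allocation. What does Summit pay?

Summit pays $16.

Efficient allocation: Nimbus→Slot 6 ($100), Umbra→Slot 7 ($123), Summit→Slot 2 ($148), Larkspur→Slot 3 ($125); total welfare W = $496.
Summit receives Slot 2 at value $148, so the others get W − 148 = $348.
Without Summit: best allocation of the remaining 3 bidders over all 4 slots is Nimbus→Slot 7 ($142), Umbra→Slot 2 ($97), Larkspur→Slot 3 ($125), total $364.
VCG payment = (others' best without Summit) − (others' welfare with Summit) = 364 − 348 = $16.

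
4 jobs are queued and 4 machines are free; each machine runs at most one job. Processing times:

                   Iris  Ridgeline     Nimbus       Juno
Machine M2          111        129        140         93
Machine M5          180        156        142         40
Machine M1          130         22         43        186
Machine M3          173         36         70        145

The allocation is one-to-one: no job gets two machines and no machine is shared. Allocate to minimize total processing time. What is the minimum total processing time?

Minimum total: 230 min

Optimal: Iris→Machine M2 (111 min), Ridgeline→Machine M3 (36 min), Nimbus→Machine M1 (43 min), Juno→Machine M5 (40 min) — total 111+36+43+40 = 230 min.
Column-greedy (each machine in turn goes to its cheapest remaining job) gives 430 min, worse by 200.
Swapping Ridgeline↔Juno (Ridgeline→Machine M5 156 min, Juno→Machine M3 145 min) adds 225.
No other one-to-one assignment undercuts 230 min.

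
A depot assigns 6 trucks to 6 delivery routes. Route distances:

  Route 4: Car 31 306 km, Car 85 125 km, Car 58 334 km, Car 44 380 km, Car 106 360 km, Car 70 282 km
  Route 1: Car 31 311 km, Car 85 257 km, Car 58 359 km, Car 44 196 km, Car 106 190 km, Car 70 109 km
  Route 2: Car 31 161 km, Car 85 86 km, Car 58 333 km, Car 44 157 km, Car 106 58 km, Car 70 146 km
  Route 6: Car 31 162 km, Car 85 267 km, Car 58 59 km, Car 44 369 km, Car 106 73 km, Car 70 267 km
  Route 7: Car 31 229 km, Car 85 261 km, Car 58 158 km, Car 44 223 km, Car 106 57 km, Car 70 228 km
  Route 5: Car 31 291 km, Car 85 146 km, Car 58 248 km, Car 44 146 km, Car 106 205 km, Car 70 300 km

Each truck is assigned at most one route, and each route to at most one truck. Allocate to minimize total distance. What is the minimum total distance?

Optimal: Car 31→Route 2 (161 km), Car 85→Route 4 (125 km), Car 58→Route 6 (59 km), Car 44→Route 5 (146 km), Car 106→Route 7 (57 km), Car 70→Route 1 (109 km) — total 161+125+59+146+57+109 = 657 km.
Next-best assignment: Car 31→Route 7, Car 85→Route 4, Car 58→Route 6, Car 44→Route 5, Car 106→Route 2, Car 70→Route 1 = 726 km.

Minimum total: 657 km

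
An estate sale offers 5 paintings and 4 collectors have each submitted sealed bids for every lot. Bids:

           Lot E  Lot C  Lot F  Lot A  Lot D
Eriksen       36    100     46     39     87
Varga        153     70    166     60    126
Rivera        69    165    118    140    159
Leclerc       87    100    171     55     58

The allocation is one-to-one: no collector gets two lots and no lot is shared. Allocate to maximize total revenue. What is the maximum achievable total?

Optimal: Eriksen→Lot C ($100), Varga→Lot E ($153), Rivera→Lot D ($159), Leclerc→Lot F ($171) — total 100+153+159+171 = $583.
Max-entry greedy (repeatedly take the single best remaining cell) gives $576, worse by 7.
Swapping Leclerc↔Eriksen (Leclerc→Lot C $100, Eriksen→Lot F $46) loses 125.

Maximum total: $583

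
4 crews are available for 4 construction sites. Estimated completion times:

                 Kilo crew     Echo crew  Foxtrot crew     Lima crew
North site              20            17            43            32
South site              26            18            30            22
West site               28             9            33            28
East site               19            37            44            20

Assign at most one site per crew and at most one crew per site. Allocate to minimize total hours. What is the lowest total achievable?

This is the linear assignment problem.
Optimal: Kilo crew→North site (20 hours), Echo crew→West site (9 hours), Foxtrot crew→South site (30 hours), Lima crew→East site (20 hours) — total 20+9+30+20 = 79 hours.
Min-entry greedy (repeatedly take the single cheapest remaining cell) gives 93 hours, worse by 14.
Next-best assignment: Kilo crew→East site, Echo crew→West site, Foxtrot crew→South site, Lima crew→North site = 90 hours.
Swapping Echo crew↔Kilo crew (Echo crew→North site 17 hours, Kilo crew→West site 28 hours) adds 16.

Minimum total: 79 hours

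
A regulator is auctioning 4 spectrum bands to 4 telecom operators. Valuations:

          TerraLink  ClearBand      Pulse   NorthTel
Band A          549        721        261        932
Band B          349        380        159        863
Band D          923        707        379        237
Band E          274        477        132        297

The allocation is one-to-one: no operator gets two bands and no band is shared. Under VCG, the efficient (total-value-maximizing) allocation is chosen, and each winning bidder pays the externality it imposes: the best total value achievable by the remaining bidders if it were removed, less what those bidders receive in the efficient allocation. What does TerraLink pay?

TerraLink pays $247M.

Efficient allocation: TerraLink→Band D ($923M), ClearBand→Band A ($721M), Pulse→Band E ($132M), NorthTel→Band B ($863M); total welfare W = $2639M.
TerraLink receives Band D at value $923M, so the others get W − 923 = $1716M.
Without TerraLink: best allocation of the remaining 3 bidders over all 4 bands is ClearBand→Band A ($721M), Pulse→Band D ($379M), NorthTel→Band B ($863M), total $1963M.
VCG payment = (others' best without TerraLink) − (others' welfare with TerraLink) = 1963 − 1716 = $247M.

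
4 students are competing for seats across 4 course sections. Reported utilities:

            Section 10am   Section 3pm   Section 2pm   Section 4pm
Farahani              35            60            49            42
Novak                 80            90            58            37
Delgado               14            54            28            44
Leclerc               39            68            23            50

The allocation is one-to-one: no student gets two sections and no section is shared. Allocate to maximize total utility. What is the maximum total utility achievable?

This is the linear assignment problem.
Optimal: Farahani→Section 2pm (49 points), Novak→Section 10am (80 points), Delgado→Section 4pm (44 points), Leclerc→Section 3pm (68 points) — total 49+80+44+68 = 241 points.
Max-entry greedy (repeatedly take the single best remaining cell) gives 203 points, worse by 38.
No other one-to-one assignment exceeds 241 points.

Maximum total: 241 points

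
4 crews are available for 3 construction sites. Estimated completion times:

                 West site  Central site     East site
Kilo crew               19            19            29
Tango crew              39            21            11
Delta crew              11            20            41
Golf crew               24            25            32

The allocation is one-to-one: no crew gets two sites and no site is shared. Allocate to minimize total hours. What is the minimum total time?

Optimal: Delta crew→West site (11 hours), Kilo crew→Central site (19 hours), Tango crew→East site (11 hours) — total 11+19+11 = 41 hours.
Row-greedy (each crew in turn takes its cheapest remaining site) gives 50 hours, worse by 9.

Minimum total: 41 hours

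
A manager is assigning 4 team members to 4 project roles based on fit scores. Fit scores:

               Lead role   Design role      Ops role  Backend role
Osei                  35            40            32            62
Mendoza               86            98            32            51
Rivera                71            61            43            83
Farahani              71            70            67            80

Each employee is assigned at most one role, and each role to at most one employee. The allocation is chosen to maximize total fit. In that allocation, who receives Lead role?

Optimal: Osei→Backend role (62 pts), Mendoza→Design role (98 pts), Rivera→Lead role (71 pts), Farahani→Ops role (67 pts) — total 62+98+71+67 = 298 pts.
Max-entry greedy (repeatedly take the single best remaining cell) gives 284 pts, worse by 14.
Next-best assignment: Osei→Ops role, Mendoza→Design role, Rivera→Backend role, Farahani→Lead role = 284 pts.
Swapping Osei↔Mendoza (Osei→Design role 40 pts, Mendoza→Backend role 51 pts) loses 69.
No other one-to-one assignment exceeds 298 pts.
Rivera's own top role is Backend role (83 pts), but forcing Rivera→Backend role and reassigning the rest optimally gives only 284 pts — worse by 14.

Rivera receives Lead role.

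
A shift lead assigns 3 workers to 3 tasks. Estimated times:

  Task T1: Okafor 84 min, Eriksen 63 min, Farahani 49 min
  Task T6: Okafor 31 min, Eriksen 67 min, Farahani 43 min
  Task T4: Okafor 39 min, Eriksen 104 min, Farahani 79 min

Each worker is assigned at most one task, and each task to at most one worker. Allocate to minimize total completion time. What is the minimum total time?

Treat this as an assignment problem: match each worker to one task.
Optimal: Okafor→Task T4 (39 min), Eriksen→Task T1 (63 min), Farahani→Task T6 (43 min) — total 39+63+43 = 145 min.
Row-greedy (each worker in turn takes its cheapest remaining task) gives 173 min, worse by 28.
No other one-to-one assignment undercuts 145 min.

Minimum total: 145 min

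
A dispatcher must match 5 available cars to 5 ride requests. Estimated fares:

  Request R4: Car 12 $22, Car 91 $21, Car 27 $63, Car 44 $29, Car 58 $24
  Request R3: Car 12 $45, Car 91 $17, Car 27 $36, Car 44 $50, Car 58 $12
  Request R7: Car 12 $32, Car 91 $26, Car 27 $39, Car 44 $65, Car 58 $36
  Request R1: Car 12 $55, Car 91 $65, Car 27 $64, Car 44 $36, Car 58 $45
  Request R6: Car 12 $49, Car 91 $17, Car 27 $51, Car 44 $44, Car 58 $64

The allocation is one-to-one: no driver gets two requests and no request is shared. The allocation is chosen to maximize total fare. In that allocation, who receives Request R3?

Car 12 receives Request R3.

Treat this as an assignment problem: match each driver to one request.
Optimal: Car 12→Request R3 ($45), Car 91→Request R1 ($65), Car 27→Request R4 ($63), Car 44→Request R7 ($65), Car 58→Request R6 ($64) — total 45+65+63+65+64 = $302.
Row-greedy (each driver in turn takes its best remaining request) gives $258, worse by 44.
Next-best assignment: Car 12→Request R7, Car 91→Request R1, Car 27→Request R4, Car 44→Request R3, Car 58→Request R6 = $274.
Swapping Car 44↔Car 58 (Car 44→Request R6 $44, Car 58→Request R7 $36) loses 49.
Car 12's own top request is Request R1 ($55), but forcing Car 12→Request R1 and reassigning the rest optimally gives only $264 — worse by 38.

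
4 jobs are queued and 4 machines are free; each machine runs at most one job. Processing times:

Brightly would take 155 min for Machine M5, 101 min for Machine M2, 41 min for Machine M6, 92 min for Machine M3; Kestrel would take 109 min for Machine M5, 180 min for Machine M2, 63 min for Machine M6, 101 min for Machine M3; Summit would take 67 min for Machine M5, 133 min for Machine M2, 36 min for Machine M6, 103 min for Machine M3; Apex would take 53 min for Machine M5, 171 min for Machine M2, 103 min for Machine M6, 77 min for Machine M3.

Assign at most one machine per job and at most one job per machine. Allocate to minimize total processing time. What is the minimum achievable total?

Optimal: Brightly→Machine M2 (101 min), Kestrel→Machine M3 (101 min), Summit→Machine M6 (36 min), Apex→Machine M5 (53 min) — total 101+101+36+53 = 291 min.
Min-entry greedy (repeatedly take the single cheapest remaining cell) gives 361 min, worse by 70.
Next-best assignment: Brightly→Machine M2, Kestrel→Machine M6, Summit→Machine M5, Apex→Machine M3 = 308 min.
Swapping Brightly↔Summit (Brightly→Machine M6 41 min, Summit→Machine M2 133 min) adds 37.

Min total: 291 min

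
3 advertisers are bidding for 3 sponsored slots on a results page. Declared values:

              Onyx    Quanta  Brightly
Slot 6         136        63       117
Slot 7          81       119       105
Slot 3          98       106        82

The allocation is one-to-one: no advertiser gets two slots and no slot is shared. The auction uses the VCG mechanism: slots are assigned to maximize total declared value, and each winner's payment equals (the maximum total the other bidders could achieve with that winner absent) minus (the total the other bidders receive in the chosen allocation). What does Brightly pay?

Brightly pays $13.

Efficient allocation: Onyx→Slot 6 ($136), Quanta→Slot 3 ($106), Brightly→Slot 7 ($105); total welfare W = $347.
Brightly receives Slot 7 at value $105, so the others get W − 105 = $242.
Without Brightly: best allocation of the remaining 2 bidders over all 3 slots is Onyx→Slot 6 ($136), Quanta→Slot 7 ($119), total $255.
VCG payment = (others' best without Brightly) − (others' welfare with Brightly) = 255 − 242 = $13.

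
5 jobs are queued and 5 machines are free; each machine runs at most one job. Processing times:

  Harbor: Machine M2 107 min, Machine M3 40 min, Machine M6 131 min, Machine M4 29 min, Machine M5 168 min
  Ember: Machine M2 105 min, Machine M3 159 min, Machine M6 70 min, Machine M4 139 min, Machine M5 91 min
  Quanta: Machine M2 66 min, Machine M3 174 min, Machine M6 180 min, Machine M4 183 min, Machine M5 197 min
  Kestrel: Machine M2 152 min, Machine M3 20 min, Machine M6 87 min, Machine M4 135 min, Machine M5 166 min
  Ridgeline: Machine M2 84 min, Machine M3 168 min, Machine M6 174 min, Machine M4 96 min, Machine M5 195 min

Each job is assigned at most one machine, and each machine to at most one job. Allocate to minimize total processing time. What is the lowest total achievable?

Minimum total: 380 min

This is the linear assignment problem.
Optimal: Harbor→Machine M3 (40 min), Ember→Machine M5 (91 min), Quanta→Machine M2 (66 min), Kestrel→Machine M6 (87 min), Ridgeline→Machine M4 (96 min) — total 40+91+66+87+96 = 380 min.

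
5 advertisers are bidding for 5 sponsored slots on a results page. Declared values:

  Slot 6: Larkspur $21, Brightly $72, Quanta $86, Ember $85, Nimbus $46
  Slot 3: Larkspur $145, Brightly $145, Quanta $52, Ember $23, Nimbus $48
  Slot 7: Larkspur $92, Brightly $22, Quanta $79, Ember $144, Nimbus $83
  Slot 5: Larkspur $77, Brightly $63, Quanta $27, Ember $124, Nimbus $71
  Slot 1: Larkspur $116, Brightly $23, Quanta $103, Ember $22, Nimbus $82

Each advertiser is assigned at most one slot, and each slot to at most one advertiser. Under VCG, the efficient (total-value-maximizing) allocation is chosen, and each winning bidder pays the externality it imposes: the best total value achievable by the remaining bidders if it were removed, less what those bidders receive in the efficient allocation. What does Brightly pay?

Brightly pays $46.

Efficient allocation: Larkspur→Slot 1 ($116), Brightly→Slot 3 ($145), Quanta→Slot 6 ($86), Ember→Slot 7 ($144), Nimbus→Slot 5 ($71); total welfare W = $562.
Brightly receives Slot 3 at value $145, so the others get W − 145 = $417.
Without Brightly: best allocation of the remaining 4 bidders over all 5 slots is Larkspur→Slot 3 ($145), Quanta→Slot 1 ($103), Ember→Slot 7 ($144), Nimbus→Slot 5 ($71), total $463.
VCG payment = (others' best without Brightly) − (others' welfare with Brightly) = 463 − 417 = $46.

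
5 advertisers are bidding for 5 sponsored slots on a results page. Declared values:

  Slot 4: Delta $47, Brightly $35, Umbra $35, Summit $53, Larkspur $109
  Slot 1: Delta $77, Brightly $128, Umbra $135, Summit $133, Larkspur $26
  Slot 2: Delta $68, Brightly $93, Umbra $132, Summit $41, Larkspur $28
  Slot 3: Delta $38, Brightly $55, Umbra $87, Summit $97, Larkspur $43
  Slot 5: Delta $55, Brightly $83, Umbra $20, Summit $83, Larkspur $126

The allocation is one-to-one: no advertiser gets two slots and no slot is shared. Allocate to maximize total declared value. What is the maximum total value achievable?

Optimal: Delta→Slot 4 ($47), Brightly→Slot 1 ($128), Umbra→Slot 2 ($132), Summit→Slot 3 ($97), Larkspur→Slot 5 ($126) — total 47+128+132+97+126 = $530.
Column-greedy (each slot in turn goes to its best remaining advertiser) gives $489, worse by 41.
Next-best assignment: Delta→Slot 5, Brightly→Slot 1, Umbra→Slot 2, Summit→Slot 3, Larkspur→Slot 4 = $521.
No other one-to-one assignment exceeds $530.

Max total: $530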